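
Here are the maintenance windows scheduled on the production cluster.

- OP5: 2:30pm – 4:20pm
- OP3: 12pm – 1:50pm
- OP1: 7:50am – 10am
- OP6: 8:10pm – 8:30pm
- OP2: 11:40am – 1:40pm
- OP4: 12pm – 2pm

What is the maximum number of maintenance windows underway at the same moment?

Walk through starts and ends in time order (an end at T is processed before a start at T):
7:50am start OP1 → 1
10am end OP1 → 0
11:40am start OP2 → 1
12pm start OP3 → 2
12pm start OP4 → 3
1:40pm end OP2 → 2
1:50pm end OP3 → 1
2pm end OP4 → 0
2:30pm start OP5 → 1
4:20pm end OP5 → 0
8:10pm start OP6 → 1
8:30pm end OP6 → 0
Peak is 3, at 12pm (OP2, OP3, OP4).

3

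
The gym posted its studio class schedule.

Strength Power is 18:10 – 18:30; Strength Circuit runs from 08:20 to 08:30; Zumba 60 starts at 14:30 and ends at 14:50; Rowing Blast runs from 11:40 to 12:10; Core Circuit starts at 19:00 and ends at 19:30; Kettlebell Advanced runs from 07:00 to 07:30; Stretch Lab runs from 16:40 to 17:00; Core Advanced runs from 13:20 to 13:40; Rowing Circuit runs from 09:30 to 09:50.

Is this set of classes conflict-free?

Sorted by start: Kettlebell Advanced, Strength Circuit, Rowing Circuit, Rowing Blast, Core Advanced, Zumba 60, Stretch Lab, Strength Power, Core Circuit.
Strength Circuit starts after Kettlebell Advanced ends, so Kettlebell Advanced has no further overlaps.
Rowing Circuit starts after Strength Circuit ends, so Strength Circuit has no further overlaps.
Rowing Blast starts after Rowing Circuit ends, so Rowing Circuit has no further overlaps.
Core Advanced starts after Rowing Blast ends, so Rowing Blast has no further overlaps.
Zumba 60 starts after Core Advanced ends, so Core Advanced has no further overlaps.
Stretch Lab starts after Zumba 60 ends, so Zumba 60 has no further overlaps.
Strength Power starts after Stretch Lab ends, so Stretch Lab has no further overlaps.
Core Circuit starts after Strength Power ends.
Every pair is clear; the schedule has no overlaps.

Yes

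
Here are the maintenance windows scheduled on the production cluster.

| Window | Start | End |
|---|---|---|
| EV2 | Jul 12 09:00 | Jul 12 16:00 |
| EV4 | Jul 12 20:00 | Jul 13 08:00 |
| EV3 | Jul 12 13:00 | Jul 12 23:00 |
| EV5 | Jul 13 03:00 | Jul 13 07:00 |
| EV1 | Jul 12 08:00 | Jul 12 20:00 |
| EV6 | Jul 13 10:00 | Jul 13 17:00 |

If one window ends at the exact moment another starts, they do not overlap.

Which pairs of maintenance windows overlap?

Sorted by start: EV1, EV2, EV3, EV4, EV5, EV6.
EV2 starts before EV1 ends → EV1 and EV2 overlap.
EV3 starts before EV1 ends → EV1 and EV3 overlap.
EV4 starts exactly when EV1 ends (back-to-back, no overlap), so nothing later overlaps EV1 either.
EV3 starts before EV2 ends → EV2 and EV3 overlap.
EV4 starts after EV2 ends, so nothing later overlaps EV2 either.
EV4 starts before EV3 ends → EV3 and EV4 overlap.
EV5 starts after EV3 ends, so nothing later overlaps EV3 either.
EV5 starts before EV4 ends → EV4 and EV5 overlap.
EV6 starts after EV4 ends.
EV6 starts after EV5 ends.

EV1 & EV2, EV1 & EV3, EV2 & EV3, EV3 & EV4, EV4 & EV5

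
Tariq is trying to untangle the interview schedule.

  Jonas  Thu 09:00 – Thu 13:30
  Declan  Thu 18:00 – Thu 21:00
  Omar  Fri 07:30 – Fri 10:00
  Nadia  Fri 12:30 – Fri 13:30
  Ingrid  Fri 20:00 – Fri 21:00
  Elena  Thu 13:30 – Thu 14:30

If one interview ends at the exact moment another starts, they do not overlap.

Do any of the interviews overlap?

Sorted by start: Jonas, Elena, Declan, Omar, Nadia, Ingrid.
Elena starts exactly when Jonas ends (back-to-back, no overlap), so nothing later overlaps Jonas either.
Declan starts after Elena ends, so nothing later overlaps Elena either.
Omar starts after Declan ends, so nothing later overlaps Declan either.
Nadia starts after Omar ends, so nothing later overlaps Omar either.
Ingrid starts after Nadia ends.
Every pair is clear; the schedule has no overlaps.

No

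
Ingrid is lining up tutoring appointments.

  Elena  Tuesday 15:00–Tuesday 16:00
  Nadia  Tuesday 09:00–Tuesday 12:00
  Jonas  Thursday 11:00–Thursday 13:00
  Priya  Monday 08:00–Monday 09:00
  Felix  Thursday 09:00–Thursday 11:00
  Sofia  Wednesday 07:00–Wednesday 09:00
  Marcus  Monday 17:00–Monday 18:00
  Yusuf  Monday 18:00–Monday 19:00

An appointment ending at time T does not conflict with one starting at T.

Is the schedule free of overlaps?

Sorted by start: Priya, Marcus, Yusuf, Nadia, Elena, Sofia, Felix, Jonas.
Marcus starts after Priya ends, so Priya has no further overlaps.
Yusuf starts exactly when Marcus ends (back-to-back, no overlap), so Marcus has no further overlaps.
Nadia starts after Yusuf ends, so Yusuf has no further overlaps.
Elena starts after Nadia ends, so Nadia has no further overlaps.
Sofia starts after Elena ends, so Elena has no further overlaps.
Felix starts after Sofia ends, so Sofia has no further overlaps.
Jonas starts exactly when Felix ends (back-to-back, no overlap).
Every pair is clear; the schedule has no overlaps.

Yes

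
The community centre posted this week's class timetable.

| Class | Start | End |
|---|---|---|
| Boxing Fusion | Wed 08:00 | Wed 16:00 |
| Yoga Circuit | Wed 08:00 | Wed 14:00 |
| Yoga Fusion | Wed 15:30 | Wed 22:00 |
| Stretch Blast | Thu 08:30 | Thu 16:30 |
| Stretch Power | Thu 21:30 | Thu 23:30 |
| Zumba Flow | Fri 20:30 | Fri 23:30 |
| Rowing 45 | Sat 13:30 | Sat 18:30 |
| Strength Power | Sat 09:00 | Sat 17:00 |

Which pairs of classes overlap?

Boxing Fusion & Yoga Circuit, Boxing Fusion & Yoga Fusion, Rowing 45 & Strength Power

Check each pair: they overlap iff neither finishes before the other starts.
Sorted by start: Boxing Fusion, Yoga Circuit, Yoga Fusion, Stretch Blast, Stretch Power, Zumba Flow, Strength Power, Rowing 45.
Yoga Circuit starts before Boxing Fusion ends → Boxing Fusion and Yoga Circuit overlap.
Yoga Fusion starts before Boxing Fusion ends → Boxing Fusion and Yoga Fusion overlap.
Stretch Blast starts after Boxing Fusion ends; Boxing Fusion is clear from here.
Yoga Fusion starts after Yoga Circuit ends; Yoga Circuit is clear from here.
Stretch Blast starts after Yoga Fusion ends; Yoga Fusion is clear from here.
Stretch Power starts after Stretch Blast ends; Stretch Blast is clear from here.
Zumba Flow starts after Stretch Power ends; Stretch Power is clear from here.
Strength Power starts after Zumba Flow ends; Zumba Flow is clear from here.
Rowing 45 starts before Strength Power ends → Strength Power and Rowing 45 overlap.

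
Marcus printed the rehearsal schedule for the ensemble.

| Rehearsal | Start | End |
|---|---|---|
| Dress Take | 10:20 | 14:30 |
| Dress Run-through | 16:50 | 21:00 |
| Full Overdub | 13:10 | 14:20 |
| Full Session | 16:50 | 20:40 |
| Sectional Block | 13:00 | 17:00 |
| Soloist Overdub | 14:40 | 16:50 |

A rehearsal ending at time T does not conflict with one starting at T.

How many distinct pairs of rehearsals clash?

7

Sorted by start: Dress Take, Sectional Block, Full Overdub, Soloist Overdub, Dress Run-through, Full Session.
Sectional Block starts before Dress Take ends → Dress Take and Sectional Block overlap.
Full Overdub starts before Dress Take ends → Dress Take and Full Overdub overlap.
Soloist Overdub starts after Dress Take ends, so Dress Take has no further overlaps.
Full Overdub starts before Sectional Block ends → Sectional Block and Full Overdub overlap.
Soloist Overdub starts before Sectional Block ends → Sectional Block and Soloist Overdub overlap.
Dress Run-through starts before Sectional Block ends → Sectional Block and Dress Run-through overlap.
Full Session starts before Sectional Block ends → Sectional Block and Full Session overlap.
Soloist Overdub starts after Full Overdub ends, so Full Overdub has no further overlaps.
Dress Run-through starts exactly when Soloist Overdub ends (back-to-back, no overlap), so Soloist Overdub has no further overlaps.
Full Session starts before Dress Run-through ends → Dress Run-through and Full Session overlap.
Overlapping pairs: Dress Run-through & Full Session, Dress Run-through & Sectional Block, Dress Take & Full Overdub, Dress Take & Sectional Block, Full Overdub & Sectional Block, Full Session & Sectional Block, Sectional Block & Soloist Overdub — 7 in total.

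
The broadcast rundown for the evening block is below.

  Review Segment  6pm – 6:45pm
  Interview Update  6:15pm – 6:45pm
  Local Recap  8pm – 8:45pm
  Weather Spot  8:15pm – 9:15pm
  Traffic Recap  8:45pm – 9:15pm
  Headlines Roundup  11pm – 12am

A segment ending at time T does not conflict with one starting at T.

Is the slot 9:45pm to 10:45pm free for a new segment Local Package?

Yes — the slot is free

Review Segment: ends 6:45pm at or before Local Package starts 9:45pm → clear.
Interview Update: ends 6:45pm at or before Local Package starts 9:45pm → clear.
Local Recap: ends 8:45pm at or before Local Package starts 9:45pm → clear.
Weather Spot: ends 9:15pm at or before Local Package starts 9:45pm → clear.
Traffic Recap: ends 9:15pm at or before Local Package starts 9:45pm → clear.
Headlines Roundup: starts 11pm at or after Local Package ends 10:45pm → clear.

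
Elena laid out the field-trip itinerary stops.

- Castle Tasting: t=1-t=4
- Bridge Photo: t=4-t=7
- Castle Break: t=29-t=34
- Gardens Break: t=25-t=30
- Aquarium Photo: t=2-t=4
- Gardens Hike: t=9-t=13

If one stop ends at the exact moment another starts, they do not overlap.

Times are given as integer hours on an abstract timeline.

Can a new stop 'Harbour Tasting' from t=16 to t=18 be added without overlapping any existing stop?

Yes — the slot is free

Castle Tasting: ends t=4 at or before Harbour Tasting starts t=16 → clear.
Aquarium Photo: ends t=4 at or before Harbour Tasting starts t=16 → clear.
Bridge Photo: ends t=7 at or before Harbour Tasting starts t=16 → clear.
Gardens Hike: ends t=13 at or before Harbour Tasting starts t=16 → clear.
Gardens Break: starts t=25 at or after Harbour Tasting ends t=18 → clear.
Castle Break: starts t=29 at or after Harbour Tasting ends t=18 → clear.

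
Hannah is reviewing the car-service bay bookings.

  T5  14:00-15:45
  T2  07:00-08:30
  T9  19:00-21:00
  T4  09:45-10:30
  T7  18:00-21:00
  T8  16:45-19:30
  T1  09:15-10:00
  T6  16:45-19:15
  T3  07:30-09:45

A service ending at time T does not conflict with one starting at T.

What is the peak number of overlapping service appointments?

4

Sweep the timeline, counting +1 at each start and −1 at each end (ends before starts at a tie):
07:00 start T2 → 1
07:30 start T3 → 2
08:30 end T2 → 1
09:15 start T1 → 2
09:45 end T3 → 1
09:45 start T4 → 2
10:00 end T1 → 1
10:30 end T4 → 0
14:00 start T5 → 1
15:45 end T5 → 0
16:45 start T6 → 1
16:45 start T8 → 2
18:00 start T7 → 3
19:00 start T9 → 4
19:15 end T6 → 3
19:30 end T8 → 2
21:00 end T7 → 1
21:00 end T9 → 0
Peak is 4, at 19:00 (T6, T7, T8, T9).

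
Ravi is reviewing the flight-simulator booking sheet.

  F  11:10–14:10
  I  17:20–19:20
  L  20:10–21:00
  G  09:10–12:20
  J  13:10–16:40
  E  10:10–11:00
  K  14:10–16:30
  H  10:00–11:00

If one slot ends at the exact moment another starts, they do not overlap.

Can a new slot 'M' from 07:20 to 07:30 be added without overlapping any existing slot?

G: starts 09:10 at or after M ends 07:30 → clear.
H: starts 10:00 at or after M ends 07:30 → clear.
E: starts 10:10 at or after M ends 07:30 → clear.
F: starts 11:10 at or after M ends 07:30 → clear.
J: starts 13:10 at or after M ends 07:30 → clear.
K: starts 14:10 at or after M ends 07:30 → clear.
I: starts 17:20 at or after M ends 07:30 → clear.
L: starts 20:10 at or after M ends 07:30 → clear.

Yes — the slot is free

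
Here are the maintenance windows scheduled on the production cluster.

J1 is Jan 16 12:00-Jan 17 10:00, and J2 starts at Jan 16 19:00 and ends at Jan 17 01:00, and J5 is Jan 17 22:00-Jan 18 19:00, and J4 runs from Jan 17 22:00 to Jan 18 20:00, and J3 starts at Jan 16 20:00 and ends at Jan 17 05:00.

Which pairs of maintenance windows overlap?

J1 & J2, J1 & J3, J2 & J3, J4 & J5

Sorted by start: J1, J2, J3, J4, J5.
J2 starts before J1 ends → J1 and J2 overlap.
J3 starts before J1 ends → J1 and J3 overlap.
J4 starts after J1 ends, so J1 has no further overlaps.
J3 starts before J2 ends → J2 and J3 overlap.
J4 starts after J2 ends, so J2 has no further overlaps.
J4 starts after J3 ends, so J3 has no further overlaps.
J5 starts before J4 ends → J4 and J5 overlap.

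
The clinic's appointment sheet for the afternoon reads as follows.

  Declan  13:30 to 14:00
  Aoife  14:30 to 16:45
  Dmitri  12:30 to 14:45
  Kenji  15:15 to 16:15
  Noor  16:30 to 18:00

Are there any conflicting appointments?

Two intervals overlap when each starts before the other ends.
Sorted by start: Dmitri, Declan, Aoife, Kenji, Noor.
Declan starts before Dmitri ends → Dmitri and Declan overlap.
That's a conflict, so the schedule is not conflict-free.

Yes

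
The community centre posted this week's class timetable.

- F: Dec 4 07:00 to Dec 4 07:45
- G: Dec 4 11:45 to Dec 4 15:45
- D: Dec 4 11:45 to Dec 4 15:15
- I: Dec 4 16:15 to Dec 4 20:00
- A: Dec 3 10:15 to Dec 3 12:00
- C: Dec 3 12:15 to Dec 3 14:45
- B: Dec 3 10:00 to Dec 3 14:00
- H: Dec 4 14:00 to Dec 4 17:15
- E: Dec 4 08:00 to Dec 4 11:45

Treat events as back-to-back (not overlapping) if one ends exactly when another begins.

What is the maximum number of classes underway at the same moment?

3

Sort all start/end points and keep a running count:
Dec 3 10:00 start B → 1
Dec 3 10:15 start A → 2
Dec 3 12:00 end A → 1
Dec 3 12:15 start C → 2
Dec 3 14:00 end B → 1
Dec 3 14:45 end C → 0
Dec 4 07:00 start F → 1
Dec 4 07:45 end F → 0
Dec 4 08:00 start E → 1
Dec 4 11:45 end E → 0
Dec 4 11:45 start D → 1
Dec 4 11:45 start G → 2
Dec 4 14:00 start H → 3
Dec 4 15:15 end D → 2
Dec 4 15:45 end G → 1
Dec 4 16:15 start I → 2
Dec 4 17:15 end H → 1
Dec 4 20:00 end I → 0
Peak is 3, at Dec 4 14:00 (D, G, H).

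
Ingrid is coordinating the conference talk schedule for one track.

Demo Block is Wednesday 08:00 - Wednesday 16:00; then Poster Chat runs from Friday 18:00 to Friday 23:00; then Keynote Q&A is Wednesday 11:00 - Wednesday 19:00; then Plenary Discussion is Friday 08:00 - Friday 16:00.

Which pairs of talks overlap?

Sorted by start: Demo Block, Keynote Q&A, Plenary Discussion, Poster Chat.
Keynote Q&A starts before Demo Block ends → Demo Block and Keynote Q&A overlap.
Plenary Discussion starts after Demo Block ends; Demo Block is clear from here.
Plenary Discussion starts after Keynote Q&A ends; Keynote Q&A is clear from here.
Poster Chat starts after Plenary Discussion ends.

Demo Block & Keynote Q&A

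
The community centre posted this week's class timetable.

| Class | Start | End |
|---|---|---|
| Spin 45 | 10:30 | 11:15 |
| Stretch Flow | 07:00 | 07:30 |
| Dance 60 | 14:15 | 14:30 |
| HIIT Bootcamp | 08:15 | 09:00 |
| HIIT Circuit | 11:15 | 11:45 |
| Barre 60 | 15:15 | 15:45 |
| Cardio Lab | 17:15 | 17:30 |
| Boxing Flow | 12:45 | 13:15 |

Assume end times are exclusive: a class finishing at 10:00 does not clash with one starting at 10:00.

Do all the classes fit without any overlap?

Yes

Sorted by start: Stretch Flow, HIIT Bootcamp, Spin 45, HIIT Circuit, Boxing Flow, Dance 60, Barre 60, Cardio Lab.
HIIT Bootcamp starts after Stretch Flow ends, so nothing later overlaps Stretch Flow either.
Spin 45 starts after HIIT Bootcamp ends, so nothing later overlaps HIIT Bootcamp either.
HIIT Circuit starts exactly when Spin 45 ends (back-to-back, no overlap), so nothing later overlaps Spin 45 either.
Boxing Flow starts after HIIT Circuit ends, so nothing later overlaps HIIT Circuit either.
Dance 60 starts after Boxing Flow ends, so nothing later overlaps Boxing Flow either.
Barre 60 starts after Dance 60 ends, so nothing later overlaps Dance 60 either.
Cardio Lab starts after Barre 60 ends.
Every pair is clear; the schedule has no overlaps.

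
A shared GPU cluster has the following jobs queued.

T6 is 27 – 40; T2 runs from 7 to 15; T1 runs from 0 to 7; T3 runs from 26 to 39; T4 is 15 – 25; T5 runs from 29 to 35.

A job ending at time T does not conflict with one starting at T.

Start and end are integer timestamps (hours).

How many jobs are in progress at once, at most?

3

Sort all start/end points and keep a running count:
0 start T1 → 1
7 end T1 → 0
7 start T2 → 1
15 end T2 → 0
15 start T4 → 1
25 end T4 → 0
26 start T3 → 1
27 start T6 → 2
29 start T5 → 3
35 end T5 → 2
39 end T3 → 1
40 end T6 → 0
Peak is 3, at 29 (T3, T5, T6).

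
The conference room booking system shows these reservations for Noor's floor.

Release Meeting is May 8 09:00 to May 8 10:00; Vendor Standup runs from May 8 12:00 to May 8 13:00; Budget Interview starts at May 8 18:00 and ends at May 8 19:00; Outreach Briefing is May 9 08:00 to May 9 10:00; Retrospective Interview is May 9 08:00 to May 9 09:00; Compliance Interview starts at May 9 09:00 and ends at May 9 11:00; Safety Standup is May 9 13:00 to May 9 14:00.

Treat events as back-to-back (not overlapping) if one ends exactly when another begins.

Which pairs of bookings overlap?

Two intervals overlap when each starts before the other ends.
Sorted by start: Release Meeting, Vendor Standup, Budget Interview, Outreach Briefing, Retrospective Interview, Compliance Interview, Safety Standup.
Vendor Standup starts after Release Meeting ends; Release Meeting is clear from here.
Budget Interview starts after Vendor Standup ends; Vendor Standup is clear from here.
Outreach Briefing starts after Budget Interview ends; Budget Interview is clear from here.
Retrospective Interview starts before Outreach Briefing ends → Outreach Briefing and Retrospective Interview overlap.
Compliance Interview starts before Outreach Briefing ends → Outreach Briefing and Compliance Interview overlap.
Safety Standup starts after Outreach Briefing ends.
Compliance Interview starts exactly when Retrospective Interview ends (back-to-back, no overlap); Retrospective Interview is clear from here.
Safety Standup starts after Compliance Interview ends.

Compliance Interview & Outreach Briefing, Outreach Briefing & Retrospective Interview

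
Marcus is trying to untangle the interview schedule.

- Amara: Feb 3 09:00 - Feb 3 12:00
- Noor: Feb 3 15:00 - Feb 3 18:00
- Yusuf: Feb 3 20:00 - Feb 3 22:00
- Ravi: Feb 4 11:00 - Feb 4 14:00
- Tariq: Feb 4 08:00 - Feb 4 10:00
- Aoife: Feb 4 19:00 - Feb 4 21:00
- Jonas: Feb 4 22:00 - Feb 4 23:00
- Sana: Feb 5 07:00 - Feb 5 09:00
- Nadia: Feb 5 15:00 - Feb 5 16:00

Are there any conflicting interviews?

No

Sorted by start: Amara, Noor, Yusuf, Tariq, Ravi, Aoife, Jonas, Sana, Nadia.
Noor starts after Amara ends, so Amara has no further overlaps.
Yusuf starts after Noor ends, so Noor has no further overlaps.
Tariq starts after Yusuf ends, so Yusuf has no further overlaps.
Ravi starts after Tariq ends, so Tariq has no further overlaps.
Aoife starts after Ravi ends, so Ravi has no further overlaps.
Jonas starts after Aoife ends, so Aoife has no further overlaps.
Sana starts after Jonas ends, so Jonas has no further overlaps.
Nadia starts after Sana ends.
Every pair is clear; the schedule has no overlaps.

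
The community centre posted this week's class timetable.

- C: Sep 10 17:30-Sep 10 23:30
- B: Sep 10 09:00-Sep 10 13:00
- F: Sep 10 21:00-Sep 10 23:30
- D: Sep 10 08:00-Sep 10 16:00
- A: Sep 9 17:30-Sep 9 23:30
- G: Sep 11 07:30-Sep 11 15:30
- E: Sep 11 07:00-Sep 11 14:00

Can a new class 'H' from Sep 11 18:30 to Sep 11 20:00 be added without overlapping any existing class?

A: ends Sep 9 23:30 at or before H starts Sep 11 18:30 → clear.
D: ends Sep 10 16:00 at or before H starts Sep 11 18:30 → clear.
B: ends Sep 10 13:00 at or before H starts Sep 11 18:30 → clear.
C: ends Sep 10 23:30 at or before H starts Sep 11 18:30 → clear.
F: ends Sep 10 23:30 at or before H starts Sep 11 18:30 → clear.
E: ends Sep 11 14:00 at or before H starts Sep 11 18:30 → clear.
G: ends Sep 11 15:30 at or before H starts Sep 11 18:30 → clear.

Yes — the slot is free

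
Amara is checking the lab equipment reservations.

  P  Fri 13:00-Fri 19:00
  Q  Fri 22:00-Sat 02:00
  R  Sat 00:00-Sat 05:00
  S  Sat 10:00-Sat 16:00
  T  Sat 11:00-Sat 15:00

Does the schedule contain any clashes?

Yes

Sorted by start: P, Q, R, S, T.
Q starts after P ends — done with P.
R starts before Q ends → Q and R overlap.
That's a conflict, so the schedule is not conflict-free.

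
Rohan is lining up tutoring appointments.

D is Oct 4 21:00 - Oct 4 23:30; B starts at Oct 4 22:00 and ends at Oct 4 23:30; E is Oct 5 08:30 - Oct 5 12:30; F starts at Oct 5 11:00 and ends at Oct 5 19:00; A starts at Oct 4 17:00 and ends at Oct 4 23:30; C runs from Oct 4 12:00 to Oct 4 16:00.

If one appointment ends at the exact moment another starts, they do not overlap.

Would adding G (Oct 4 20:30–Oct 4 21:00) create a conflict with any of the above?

Yes — it overlaps A

C: ends Oct 4 16:00 at or before G starts Oct 4 20:30 → clear.
A: starts Oct 4 17:00 before G ends Oct 4 21:00, and ends Oct 4 23:30 after G starts Oct 4 20:30 → overlap.
D: starts Oct 4 21:00 at or after G ends Oct 4 21:00 → clear.
B: starts Oct 4 22:00 at or after G ends Oct 4 21:00 → clear.
E: starts Oct 5 08:30 at or after G ends Oct 4 21:00 → clear.
F: starts Oct 5 11:00 at or after G ends Oct 4 21:00 → clear.
G overlaps A.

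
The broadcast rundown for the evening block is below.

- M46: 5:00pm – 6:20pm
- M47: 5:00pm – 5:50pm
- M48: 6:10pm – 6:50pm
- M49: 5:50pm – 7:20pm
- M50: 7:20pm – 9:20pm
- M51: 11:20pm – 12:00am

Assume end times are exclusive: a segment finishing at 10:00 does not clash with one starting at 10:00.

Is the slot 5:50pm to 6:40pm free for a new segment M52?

No — it overlaps M46, M48, M49

M46: starts 5:00pm before M52 ends 6:40pm, and ends 6:20pm after M52 starts 5:50pm → overlap.
M47: ends 5:50pm at or before M52 starts 5:50pm → clear.
M49: starts 5:50pm before M52 ends 6:40pm, and ends 7:20pm after M52 starts 5:50pm → overlap.
M48: starts 6:10pm before M52 ends 6:40pm, and ends 6:50pm after M52 starts 5:50pm → overlap.
M50: starts 7:20pm at or after M52 ends 6:40pm → clear.
M51: starts 11:20pm at or after M52 ends 6:40pm → clear.
M52 overlaps M46, M48, M49.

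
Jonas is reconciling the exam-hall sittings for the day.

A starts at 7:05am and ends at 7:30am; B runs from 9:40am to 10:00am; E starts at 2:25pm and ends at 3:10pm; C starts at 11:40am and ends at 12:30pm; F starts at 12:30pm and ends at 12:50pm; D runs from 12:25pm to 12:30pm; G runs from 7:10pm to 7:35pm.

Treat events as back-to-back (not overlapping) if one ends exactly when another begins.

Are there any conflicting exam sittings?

Check each pair: they overlap iff neither finishes before the other starts.
Sorted by start: A, B, C, D, F, E, G.
B starts after A ends; A is clear from here.
C starts after B ends; B is clear from here.
D starts before C ends → C and D overlap.
That's a conflict, so the schedule is not conflict-free.

Yes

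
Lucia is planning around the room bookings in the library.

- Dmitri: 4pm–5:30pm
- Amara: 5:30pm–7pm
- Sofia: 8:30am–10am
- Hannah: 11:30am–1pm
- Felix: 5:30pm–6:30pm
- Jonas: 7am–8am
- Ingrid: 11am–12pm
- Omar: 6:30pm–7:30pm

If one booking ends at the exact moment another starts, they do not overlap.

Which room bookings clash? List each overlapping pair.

Amara & Felix, Amara & Omar, Hannah & Ingrid

Sorted by start: Jonas, Sofia, Ingrid, Hannah, Dmitri, Felix, Amara, Omar.
Sofia starts after Jonas ends, so nothing later overlaps Jonas either.
Ingrid starts after Sofia ends, so nothing later overlaps Sofia either.
Hannah starts before Ingrid ends → Ingrid and Hannah overlap.
Dmitri starts after Ingrid ends, so nothing later overlaps Ingrid either.
Dmitri starts after Hannah ends, so nothing later overlaps Hannah either.
Felix starts exactly when Dmitri ends (back-to-back, no overlap), so nothing later overlaps Dmitri either.
Amara starts before Felix ends → Felix and Amara overlap.
Omar starts exactly when Felix ends (back-to-back, no overlap).
Omar starts before Amara ends → Amara and Omar overlap.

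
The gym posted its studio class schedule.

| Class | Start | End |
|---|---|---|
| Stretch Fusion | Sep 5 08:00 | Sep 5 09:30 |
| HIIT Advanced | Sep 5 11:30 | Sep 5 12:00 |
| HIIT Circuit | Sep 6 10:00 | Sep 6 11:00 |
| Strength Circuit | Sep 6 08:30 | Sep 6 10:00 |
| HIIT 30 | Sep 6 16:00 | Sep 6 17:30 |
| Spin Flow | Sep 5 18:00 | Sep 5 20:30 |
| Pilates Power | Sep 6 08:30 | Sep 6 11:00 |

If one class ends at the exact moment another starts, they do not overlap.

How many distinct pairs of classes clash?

2

Sorted by start: Stretch Fusion, HIIT Advanced, Spin Flow, Strength Circuit, Pilates Power, HIIT Circuit, HIIT 30.
HIIT Advanced starts after Stretch Fusion ends — done with Stretch Fusion.
Spin Flow starts after HIIT Advanced ends — done with HIIT Advanced.
Strength Circuit starts after Spin Flow ends — done with Spin Flow.
Pilates Power starts before Strength Circuit ends → Strength Circuit and Pilates Power overlap.
HIIT Circuit starts exactly when Strength Circuit ends (back-to-back, no overlap) — done with Strength Circuit.
HIIT Circuit starts before Pilates Power ends → Pilates Power and HIIT Circuit overlap.
HIIT 30 starts after Pilates Power ends.
HIIT 30 starts after HIIT Circuit ends.
Overlapping pairs: HIIT Circuit & Pilates Power, Pilates Power & Strength Circuit — 2 in total.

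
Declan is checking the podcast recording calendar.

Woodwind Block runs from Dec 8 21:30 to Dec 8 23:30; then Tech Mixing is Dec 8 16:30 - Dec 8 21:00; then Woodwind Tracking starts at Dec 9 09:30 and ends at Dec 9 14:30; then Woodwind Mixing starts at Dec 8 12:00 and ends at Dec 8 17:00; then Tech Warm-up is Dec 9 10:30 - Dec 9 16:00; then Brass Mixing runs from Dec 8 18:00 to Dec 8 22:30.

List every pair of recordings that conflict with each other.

Brass Mixing & Tech Mixing, Brass Mixing & Woodwind Block, Tech Mixing & Woodwind Mixing, Tech Warm-up & Woodwind Tracking

Sorted by start: Woodwind Mixing, Tech Mixing, Brass Mixing, Woodwind Block, Woodwind Tracking, Tech Warm-up.
Tech Mixing starts before Woodwind Mixing ends → Woodwind Mixing and Tech Mixing overlap.
Brass Mixing starts after Woodwind Mixing ends — done with Woodwind Mixing.
Brass Mixing starts before Tech Mixing ends → Tech Mixing and Brass Mixing overlap.
Woodwind Block starts after Tech Mixing ends — done with Tech Mixing.
Woodwind Block starts before Brass Mixing ends → Brass Mixing and Woodwind Block overlap.
Woodwind Tracking starts after Brass Mixing ends — done with Brass Mixing.
Woodwind Tracking starts after Woodwind Block ends — done with Woodwind Block.
Tech Warm-up starts before Woodwind Tracking ends → Woodwind Tracking and Tech Warm-up overlap.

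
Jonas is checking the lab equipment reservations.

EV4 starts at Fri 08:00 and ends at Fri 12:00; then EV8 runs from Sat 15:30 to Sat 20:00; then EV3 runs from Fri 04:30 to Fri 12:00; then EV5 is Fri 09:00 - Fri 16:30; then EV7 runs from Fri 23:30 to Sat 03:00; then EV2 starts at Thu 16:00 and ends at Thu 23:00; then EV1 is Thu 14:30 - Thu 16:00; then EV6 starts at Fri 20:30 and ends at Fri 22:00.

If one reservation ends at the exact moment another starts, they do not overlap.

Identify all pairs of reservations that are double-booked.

Sorted by start: EV1, EV2, EV3, EV4, EV5, EV6, EV7, EV8.
EV2 starts exactly when EV1 ends (back-to-back, no overlap), so nothing later overlaps EV1 either.
EV3 starts after EV2 ends, so nothing later overlaps EV2 either.
EV4 starts before EV3 ends → EV3 and EV4 overlap.
EV5 starts before EV3 ends → EV3 and EV5 overlap.
EV6 starts after EV3 ends, so nothing later overlaps EV3 either.
EV5 starts before EV4 ends → EV4 and EV5 overlap.
EV6 starts after EV4 ends, so nothing later overlaps EV4 either.
EV6 starts after EV5 ends, so nothing later overlaps EV5 either.
EV7 starts after EV6 ends, so nothing later overlaps EV6 either.
EV8 starts after EV7 ends.

EV3 & EV4, EV3 & EV5, EV4 & EV5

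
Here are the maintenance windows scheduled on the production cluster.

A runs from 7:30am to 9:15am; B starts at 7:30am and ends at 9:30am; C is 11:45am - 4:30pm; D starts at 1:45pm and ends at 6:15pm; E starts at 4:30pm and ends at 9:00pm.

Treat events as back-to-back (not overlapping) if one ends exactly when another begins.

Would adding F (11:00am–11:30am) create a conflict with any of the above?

No — it doesn't clash with anything

A: ends 9:15am at or before F starts 11:00am → clear.
B: ends 9:30am at or before F starts 11:00am → clear.
C: starts 11:45am at or after F ends 11:30am → clear.
D: starts 1:45pm at or after F ends 11:30am → clear.
E: starts 4:30pm at or after F ends 11:30am → clear.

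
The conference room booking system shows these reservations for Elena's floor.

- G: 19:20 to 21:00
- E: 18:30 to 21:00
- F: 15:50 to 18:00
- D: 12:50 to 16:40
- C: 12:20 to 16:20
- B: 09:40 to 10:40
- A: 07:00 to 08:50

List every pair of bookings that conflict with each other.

C & D, C & F, D & F, E & G

Two intervals overlap when each starts before the other ends.
Sorted by start: A, B, C, D, F, E, G.
B starts after A ends — done with A.
C starts after B ends — done with B.
D starts before C ends → C and D overlap.
F starts before C ends → C and F overlap.
E starts after C ends — done with C.
F starts before D ends → D and F overlap.
E starts after D ends — done with D.
E starts after F ends — done with F.
G starts before E ends → E and G overlap.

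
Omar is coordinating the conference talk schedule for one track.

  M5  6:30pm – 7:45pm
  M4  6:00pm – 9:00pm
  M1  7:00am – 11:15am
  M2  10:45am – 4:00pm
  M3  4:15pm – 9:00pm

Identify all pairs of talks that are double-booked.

M1 & M2, M3 & M4, M3 & M5, M4 & M5

Two intervals overlap when each starts before the other ends.
Sorted by start: M1, M2, M3, M4, M5.
M2 starts before M1 ends → M1 and M2 overlap.
M3 starts after M1 ends, so nothing later overlaps M1 either.
M3 starts after M2 ends, so nothing later overlaps M2 either.
M4 starts before M3 ends → M3 and M4 overlap.
M5 starts before M3 ends → M3 and M5 overlap.
M5 starts before M4 ends → M4 and M5 overlap.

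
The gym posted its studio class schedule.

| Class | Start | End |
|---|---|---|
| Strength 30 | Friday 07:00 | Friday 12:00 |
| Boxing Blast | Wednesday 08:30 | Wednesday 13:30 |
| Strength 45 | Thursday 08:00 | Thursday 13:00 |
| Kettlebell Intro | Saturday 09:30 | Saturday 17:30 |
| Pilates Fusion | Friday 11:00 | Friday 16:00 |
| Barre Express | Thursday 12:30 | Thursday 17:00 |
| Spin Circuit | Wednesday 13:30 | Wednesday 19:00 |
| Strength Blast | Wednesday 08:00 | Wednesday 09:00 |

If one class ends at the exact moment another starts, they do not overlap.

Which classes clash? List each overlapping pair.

Barre Express & Strength 45, Boxing Blast & Strength Blast, Pilates Fusion & Strength 30

Sorted by start: Strength Blast, Boxing Blast, Spin Circuit, Strength 45, Barre Express, Strength 30, Pilates Fusion, Kettlebell Intro.
Boxing Blast starts before Strength Blast ends → Strength Blast and Boxing Blast overlap.
Spin Circuit starts after Strength Blast ends, so nothing later overlaps Strength Blast either.
Spin Circuit starts exactly when Boxing Blast ends (back-to-back, no overlap), so nothing later overlaps Boxing Blast either.
Strength 45 starts after Spin Circuit ends, so nothing later overlaps Spin Circuit either.
Barre Express starts before Strength 45 ends → Strength 45 and Barre Express overlap.
Strength 30 starts after Strength 45 ends, so nothing later overlaps Strength 45 either.
Strength 30 starts after Barre Express ends, so nothing later overlaps Barre Express either.
Pilates Fusion starts before Strength 30 ends → Strength 30 and Pilates Fusion overlap.
Kettlebell Intro starts after Strength 30 ends.
Kettlebell Intro starts after Pilates Fusion ends.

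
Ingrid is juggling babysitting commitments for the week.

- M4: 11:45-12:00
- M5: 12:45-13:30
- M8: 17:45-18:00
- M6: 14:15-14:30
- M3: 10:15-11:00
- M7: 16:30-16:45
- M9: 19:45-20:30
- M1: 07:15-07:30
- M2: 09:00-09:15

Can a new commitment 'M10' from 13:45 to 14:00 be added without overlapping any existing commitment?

M1: ends 07:30 at or before M10 starts 13:45 → clear.
M2: ends 09:15 at or before M10 starts 13:45 → clear.
M3: ends 11:00 at or before M10 starts 13:45 → clear.
M4: ends 12:00 at or before M10 starts 13:45 → clear.
M5: ends 13:30 at or before M10 starts 13:45 → clear.
M6: starts 14:15 at or after M10 ends 14:00 → clear.
M7: starts 16:30 at or after M10 ends 14:00 → clear.
M8: starts 17:45 at or after M10 ends 14:00 → clear.
M9: starts 19:45 at or after M10 ends 14:00 → clear.

Yes — the slot is free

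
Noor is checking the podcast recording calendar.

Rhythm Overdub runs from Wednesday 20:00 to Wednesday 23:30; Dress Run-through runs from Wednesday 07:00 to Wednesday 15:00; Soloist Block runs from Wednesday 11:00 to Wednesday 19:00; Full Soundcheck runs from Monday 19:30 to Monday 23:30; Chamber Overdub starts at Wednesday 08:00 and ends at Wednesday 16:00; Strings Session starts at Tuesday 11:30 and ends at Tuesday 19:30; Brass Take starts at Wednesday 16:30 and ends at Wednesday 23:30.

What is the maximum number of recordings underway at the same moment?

3

Walk through starts and ends in time order (an end at T is processed before a start at T):
Monday 19:30 start Full Soundcheck → 1
Monday 23:30 end Full Soundcheck → 0
Tuesday 11:30 start Strings Session → 1
Tuesday 19:30 end Strings Session → 0
Wednesday 07:00 start Dress Run-through → 1
Wednesday 08:00 start Chamber Overdub → 2
Wednesday 11:00 start Soloist Block → 3
Wednesday 15:00 end Dress Run-through → 2
Wednesday 16:00 end Chamber Overdub → 1
Wednesday 16:30 start Brass Take → 2
Wednesday 19:00 end Soloist Block → 1
Wednesday 20:00 start Rhythm Overdub → 2
Wednesday 23:30 end Brass Take → 1
Wednesday 23:30 end Rhythm Overdub → 0
Peak is 3, at Wednesday 11:00 (Chamber Overdub, Dress Run-through, Soloist Block).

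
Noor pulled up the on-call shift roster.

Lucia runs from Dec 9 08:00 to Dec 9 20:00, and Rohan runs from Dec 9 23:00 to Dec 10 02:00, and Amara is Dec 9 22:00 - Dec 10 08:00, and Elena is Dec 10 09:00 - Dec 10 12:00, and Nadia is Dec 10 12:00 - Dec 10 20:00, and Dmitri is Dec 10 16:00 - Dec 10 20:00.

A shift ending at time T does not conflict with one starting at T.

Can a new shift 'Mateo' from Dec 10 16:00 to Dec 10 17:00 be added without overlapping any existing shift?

Lucia: ends Dec 9 20:00 at or before Mateo starts Dec 10 16:00 → clear.
Amara: ends Dec 10 08:00 at or before Mateo starts Dec 10 16:00 → clear.
Rohan: ends Dec 10 02:00 at or before Mateo starts Dec 10 16:00 → clear.
Elena: ends Dec 10 12:00 at or before Mateo starts Dec 10 16:00 → clear.
Nadia: starts Dec 10 12:00 before Mateo ends Dec 10 17:00, and ends Dec 10 20:00 after Mateo starts Dec 10 16:00 → overlap.
Dmitri: starts Dec 10 16:00 before Mateo ends Dec 10 17:00, and ends Dec 10 20:00 after Mateo starts Dec 10 16:00 → overlap.
Mateo overlaps Nadia, Dmitri.

No — it overlaps Dmitri, Nadia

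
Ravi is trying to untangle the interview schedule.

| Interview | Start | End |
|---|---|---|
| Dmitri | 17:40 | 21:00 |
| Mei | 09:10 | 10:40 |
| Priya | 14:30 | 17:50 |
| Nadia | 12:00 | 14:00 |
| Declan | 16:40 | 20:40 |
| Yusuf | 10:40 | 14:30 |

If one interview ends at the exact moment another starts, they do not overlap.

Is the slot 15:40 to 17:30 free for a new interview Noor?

Mei: ends 10:40 at or before Noor starts 15:40 → clear.
Yusuf: ends 14:30 at or before Noor starts 15:40 → clear.
Nadia: ends 14:00 at or before Noor starts 15:40 → clear.
Priya: starts 14:30 before Noor ends 17:30, and ends 17:50 after Noor starts 15:40 → overlap.
Declan: starts 16:40 before Noor ends 17:30, and ends 20:40 after Noor starts 15:40 → overlap.
Dmitri: starts 17:40 at or after Noor ends 17:30 → clear.
Noor overlaps Declan, Priya.

No — it overlaps Declan, Priya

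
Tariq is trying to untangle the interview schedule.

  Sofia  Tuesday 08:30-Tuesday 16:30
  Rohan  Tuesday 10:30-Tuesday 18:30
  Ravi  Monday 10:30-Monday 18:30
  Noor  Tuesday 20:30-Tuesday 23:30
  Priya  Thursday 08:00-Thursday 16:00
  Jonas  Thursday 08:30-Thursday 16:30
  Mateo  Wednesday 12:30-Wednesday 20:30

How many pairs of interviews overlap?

Sorted by start: Ravi, Sofia, Rohan, Noor, Mateo, Priya, Jonas.
Sofia starts after Ravi ends; Ravi is clear from here.
Rohan starts before Sofia ends → Sofia and Rohan overlap.
Noor starts after Sofia ends; Sofia is clear from here.
Noor starts after Rohan ends; Rohan is clear from here.
Mateo starts after Noor ends; Noor is clear from here.
Priya starts after Mateo ends; Mateo is clear from here.
Jonas starts before Priya ends → Priya and Jonas overlap.
Overlapping pairs: Jonas & Priya, Rohan & Sofia — 2 in total.

2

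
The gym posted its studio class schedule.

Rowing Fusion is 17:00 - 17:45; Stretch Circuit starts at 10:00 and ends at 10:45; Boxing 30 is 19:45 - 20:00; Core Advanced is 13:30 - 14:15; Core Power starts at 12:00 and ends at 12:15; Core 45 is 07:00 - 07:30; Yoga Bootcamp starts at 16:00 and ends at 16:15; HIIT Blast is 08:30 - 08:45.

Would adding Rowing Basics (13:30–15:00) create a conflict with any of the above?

Core 45: ends 07:30 at or before Rowing Basics starts 13:30 → clear.
HIIT Blast: ends 08:45 at or before Rowing Basics starts 13:30 → clear.
Stretch Circuit: ends 10:45 at or before Rowing Basics starts 13:30 → clear.
Core Power: ends 12:15 at or before Rowing Basics starts 13:30 → clear.
Core Advanced: starts 13:30 before Rowing Basics ends 15:00, and ends 14:15 after Rowing Basics starts 13:30 → overlap.
Yoga Bootcamp: starts 16:00 at or after Rowing Basics ends 15:00 → clear.
Rowing Fusion: starts 17:00 at or after Rowing Basics ends 15:00 → clear.
Boxing 30: starts 19:45 at or after Rowing Basics ends 15:00 → clear.
Rowing Basics overlaps Core Advanced.

Yes — it overlaps Core Advanced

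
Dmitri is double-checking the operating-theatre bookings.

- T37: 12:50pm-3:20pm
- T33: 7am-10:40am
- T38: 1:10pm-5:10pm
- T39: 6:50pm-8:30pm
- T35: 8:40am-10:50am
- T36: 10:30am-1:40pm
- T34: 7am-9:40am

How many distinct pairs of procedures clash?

8

Check each pair: they overlap iff neither finishes before the other starts.
Sorted by start: T33, T34, T35, T36, T37, T38, T39.
T34 starts before T33 ends → T33 and T34 overlap.
T35 starts before T33 ends → T33 and T35 overlap.
T36 starts before T33 ends → T33 and T36 overlap.
T37 starts after T33 ends, so T33 has no further overlaps.
T35 starts before T34 ends → T34 and T35 overlap.
T36 starts after T34 ends, so T34 has no further overlaps.
T36 starts before T35 ends → T35 and T36 overlap.
T37 starts after T35 ends, so T35 has no further overlaps.
T37 starts before T36 ends → T36 and T37 overlap.
T38 starts before T36 ends → T36 and T38 overlap.
T39 starts after T36 ends.
T38 starts before T37 ends → T37 and T38 overlap.
T39 starts after T37 ends.
T39 starts after T38 ends.
Overlapping pairs: T33 & T34, T33 & T35, T33 & T36, T34 & T35, T35 & T36, T36 & T37, T36 & T38, T37 & T38 — 8 in total.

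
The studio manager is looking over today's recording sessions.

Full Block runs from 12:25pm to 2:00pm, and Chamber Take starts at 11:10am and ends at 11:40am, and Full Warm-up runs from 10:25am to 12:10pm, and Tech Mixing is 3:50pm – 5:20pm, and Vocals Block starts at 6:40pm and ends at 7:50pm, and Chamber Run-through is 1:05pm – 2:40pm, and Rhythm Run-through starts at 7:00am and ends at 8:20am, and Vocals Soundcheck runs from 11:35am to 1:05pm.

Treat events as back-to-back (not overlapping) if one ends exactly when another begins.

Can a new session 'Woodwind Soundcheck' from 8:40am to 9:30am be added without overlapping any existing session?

Rhythm Run-through: ends 8:20am at or before Woodwind Soundcheck starts 8:40am → clear.
Full Warm-up: starts 10:25am at or after Woodwind Soundcheck ends 9:30am → clear.
Chamber Take: starts 11:10am at or after Woodwind Soundcheck ends 9:30am → clear.
Vocals Soundcheck: starts 11:35am at or after Woodwind Soundcheck ends 9:30am → clear.
Full Block: starts 12:25pm at or after Woodwind Soundcheck ends 9:30am → clear.
Chamber Run-through: starts 1:05pm at or after Woodwind Soundcheck ends 9:30am → clear.
Tech Mixing: starts 3:50pm at or after Woodwind Soundcheck ends 9:30am → clear.
Vocals Block: starts 6:40pm at or after Woodwind Soundcheck ends 9:30am → clear.

Yes — the slot is free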